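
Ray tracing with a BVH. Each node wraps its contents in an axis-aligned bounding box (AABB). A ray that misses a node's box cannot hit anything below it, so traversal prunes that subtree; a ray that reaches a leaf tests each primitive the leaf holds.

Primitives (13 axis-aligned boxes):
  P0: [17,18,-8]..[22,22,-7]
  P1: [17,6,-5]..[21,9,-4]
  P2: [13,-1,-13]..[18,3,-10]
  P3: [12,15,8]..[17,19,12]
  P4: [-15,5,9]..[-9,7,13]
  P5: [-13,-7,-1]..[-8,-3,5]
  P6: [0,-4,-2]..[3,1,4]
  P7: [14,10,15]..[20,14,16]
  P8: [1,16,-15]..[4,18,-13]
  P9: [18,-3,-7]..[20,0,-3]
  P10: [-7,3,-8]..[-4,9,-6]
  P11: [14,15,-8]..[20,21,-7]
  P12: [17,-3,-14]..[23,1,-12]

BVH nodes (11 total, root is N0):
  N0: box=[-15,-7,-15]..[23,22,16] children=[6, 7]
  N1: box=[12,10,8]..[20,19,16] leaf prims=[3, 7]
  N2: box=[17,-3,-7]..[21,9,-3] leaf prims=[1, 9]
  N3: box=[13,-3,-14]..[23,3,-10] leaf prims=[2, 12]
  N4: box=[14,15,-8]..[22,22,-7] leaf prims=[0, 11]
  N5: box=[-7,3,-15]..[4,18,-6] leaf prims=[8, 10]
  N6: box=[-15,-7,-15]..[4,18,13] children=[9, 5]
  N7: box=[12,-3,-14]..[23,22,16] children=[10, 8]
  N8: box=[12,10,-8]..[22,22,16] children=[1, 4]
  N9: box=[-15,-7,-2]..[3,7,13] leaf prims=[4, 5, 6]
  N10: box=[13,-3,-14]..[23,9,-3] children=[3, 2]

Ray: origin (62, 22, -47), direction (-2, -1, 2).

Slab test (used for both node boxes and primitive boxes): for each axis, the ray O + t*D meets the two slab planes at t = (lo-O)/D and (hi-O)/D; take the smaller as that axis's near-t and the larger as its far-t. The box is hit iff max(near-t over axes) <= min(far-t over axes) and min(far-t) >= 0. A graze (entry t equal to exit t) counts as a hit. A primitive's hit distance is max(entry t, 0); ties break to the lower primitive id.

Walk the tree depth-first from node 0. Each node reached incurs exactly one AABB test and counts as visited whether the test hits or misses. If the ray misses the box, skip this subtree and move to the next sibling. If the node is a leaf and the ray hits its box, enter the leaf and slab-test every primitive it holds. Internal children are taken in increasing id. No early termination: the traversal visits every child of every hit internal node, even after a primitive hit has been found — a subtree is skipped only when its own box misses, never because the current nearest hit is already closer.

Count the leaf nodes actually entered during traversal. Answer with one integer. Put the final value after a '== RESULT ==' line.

Traverse from the root:
N0 x:[39/2,77/2] y:[0,29] z:[16,63/2] -> hit [39/2,29], descend [6, 7]
  N6 x:[29,77/2] y:[4,29] z:[16,30] -> hit [29,29], descend [5, 9]
    N5 x:[29,69/2] y:[4,19] z:[16,41/2] -> miss, prune
    N9 x:[59/2,77/2] y:[15,29] z:[45/2,30] -> miss, prune
  N7 x:[39/2,25] y:[0,25] z:[33/2,63/2] -> hit [39/2,25], descend [8, 10]
    N8 x:[20,25] y:[0,12] z:[39/2,63/2] -> miss, prune
    N10 x:[39/2,49/2] y:[13,25] z:[33/2,22] -> hit [39/2,22], descend [2, 3]
      N2 x:[41/2,45/2] y:[13,25] z:[20,22] -> hit [41/2,22] leaf, test {P1(miss), P9@t=22}
      N3 x:[39/2,49/2] y:[19,25] z:[33/2,37/2] -> miss, prune

Visited [0, 6, 5, 9, 7, 8, 10, 2, 3]. Tests: 9 box, 1 leaf. Nearest: P9.

== RESULT ==
1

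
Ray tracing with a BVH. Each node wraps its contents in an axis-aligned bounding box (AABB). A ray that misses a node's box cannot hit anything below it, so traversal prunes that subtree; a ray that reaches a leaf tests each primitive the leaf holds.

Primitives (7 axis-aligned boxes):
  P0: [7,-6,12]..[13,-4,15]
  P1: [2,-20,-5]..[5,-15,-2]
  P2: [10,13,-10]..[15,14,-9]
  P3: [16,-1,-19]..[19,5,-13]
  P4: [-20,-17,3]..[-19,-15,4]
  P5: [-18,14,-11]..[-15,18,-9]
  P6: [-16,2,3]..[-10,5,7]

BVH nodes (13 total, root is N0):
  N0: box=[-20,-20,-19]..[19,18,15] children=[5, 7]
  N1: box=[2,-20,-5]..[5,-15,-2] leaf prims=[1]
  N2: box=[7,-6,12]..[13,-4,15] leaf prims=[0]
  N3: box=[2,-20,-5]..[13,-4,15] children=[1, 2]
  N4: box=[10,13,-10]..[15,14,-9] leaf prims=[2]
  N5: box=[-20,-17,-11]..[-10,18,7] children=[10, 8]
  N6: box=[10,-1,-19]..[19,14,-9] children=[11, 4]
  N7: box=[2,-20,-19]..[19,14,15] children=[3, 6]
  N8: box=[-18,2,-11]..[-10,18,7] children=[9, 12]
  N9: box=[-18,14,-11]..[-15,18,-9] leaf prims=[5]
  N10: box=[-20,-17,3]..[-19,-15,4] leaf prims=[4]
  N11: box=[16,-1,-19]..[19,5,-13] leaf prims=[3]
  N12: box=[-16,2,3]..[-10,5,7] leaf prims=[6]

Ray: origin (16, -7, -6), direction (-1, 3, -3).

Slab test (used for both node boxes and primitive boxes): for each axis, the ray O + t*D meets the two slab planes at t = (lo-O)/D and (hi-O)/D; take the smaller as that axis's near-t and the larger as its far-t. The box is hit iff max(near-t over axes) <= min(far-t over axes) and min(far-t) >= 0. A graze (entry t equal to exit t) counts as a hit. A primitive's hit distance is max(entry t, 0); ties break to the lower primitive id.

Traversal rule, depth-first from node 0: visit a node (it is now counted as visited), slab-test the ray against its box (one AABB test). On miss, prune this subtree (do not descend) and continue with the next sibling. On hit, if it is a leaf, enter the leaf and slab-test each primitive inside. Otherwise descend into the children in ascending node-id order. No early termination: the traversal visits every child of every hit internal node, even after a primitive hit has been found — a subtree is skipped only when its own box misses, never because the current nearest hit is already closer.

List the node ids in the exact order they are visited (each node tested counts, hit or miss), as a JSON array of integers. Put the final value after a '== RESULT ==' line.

Walk:
N0 x:[-3,36] y:[-13/3,25/3] z:[-7,13/3] -> hit [-3,13/3], descend [5, 7]
  N5 x:[26,36] y:[-10/3,25/3] z:[-13/3,5/3] -> miss, prune
  N7 x:[-3,14] y:[-13/3,7] z:[-7,13/3] -> hit [-3,13/3], descend [3, 6]
    N3 x:[3,14] y:[-13/3,1] z:[-7,-1/3] -> miss, prune
    N6 x:[-3,6] y:[2,7] z:[1,13/3] -> hit [2,13/3], descend [4, 11]
      N4 x:[1,6] y:[20/3,7] z:[1,4/3] -> miss, prune
      N11 x:[-3,0] y:[2,4] z:[7/3,13/3] -> miss, prune

Summary -> nodes [0, 5, 7, 3, 6, 4, 11]; box-tests=7; leaf-entries=0; first=miss

== RESULT ==
[0, 5, 7, 3, 6, 4, 11]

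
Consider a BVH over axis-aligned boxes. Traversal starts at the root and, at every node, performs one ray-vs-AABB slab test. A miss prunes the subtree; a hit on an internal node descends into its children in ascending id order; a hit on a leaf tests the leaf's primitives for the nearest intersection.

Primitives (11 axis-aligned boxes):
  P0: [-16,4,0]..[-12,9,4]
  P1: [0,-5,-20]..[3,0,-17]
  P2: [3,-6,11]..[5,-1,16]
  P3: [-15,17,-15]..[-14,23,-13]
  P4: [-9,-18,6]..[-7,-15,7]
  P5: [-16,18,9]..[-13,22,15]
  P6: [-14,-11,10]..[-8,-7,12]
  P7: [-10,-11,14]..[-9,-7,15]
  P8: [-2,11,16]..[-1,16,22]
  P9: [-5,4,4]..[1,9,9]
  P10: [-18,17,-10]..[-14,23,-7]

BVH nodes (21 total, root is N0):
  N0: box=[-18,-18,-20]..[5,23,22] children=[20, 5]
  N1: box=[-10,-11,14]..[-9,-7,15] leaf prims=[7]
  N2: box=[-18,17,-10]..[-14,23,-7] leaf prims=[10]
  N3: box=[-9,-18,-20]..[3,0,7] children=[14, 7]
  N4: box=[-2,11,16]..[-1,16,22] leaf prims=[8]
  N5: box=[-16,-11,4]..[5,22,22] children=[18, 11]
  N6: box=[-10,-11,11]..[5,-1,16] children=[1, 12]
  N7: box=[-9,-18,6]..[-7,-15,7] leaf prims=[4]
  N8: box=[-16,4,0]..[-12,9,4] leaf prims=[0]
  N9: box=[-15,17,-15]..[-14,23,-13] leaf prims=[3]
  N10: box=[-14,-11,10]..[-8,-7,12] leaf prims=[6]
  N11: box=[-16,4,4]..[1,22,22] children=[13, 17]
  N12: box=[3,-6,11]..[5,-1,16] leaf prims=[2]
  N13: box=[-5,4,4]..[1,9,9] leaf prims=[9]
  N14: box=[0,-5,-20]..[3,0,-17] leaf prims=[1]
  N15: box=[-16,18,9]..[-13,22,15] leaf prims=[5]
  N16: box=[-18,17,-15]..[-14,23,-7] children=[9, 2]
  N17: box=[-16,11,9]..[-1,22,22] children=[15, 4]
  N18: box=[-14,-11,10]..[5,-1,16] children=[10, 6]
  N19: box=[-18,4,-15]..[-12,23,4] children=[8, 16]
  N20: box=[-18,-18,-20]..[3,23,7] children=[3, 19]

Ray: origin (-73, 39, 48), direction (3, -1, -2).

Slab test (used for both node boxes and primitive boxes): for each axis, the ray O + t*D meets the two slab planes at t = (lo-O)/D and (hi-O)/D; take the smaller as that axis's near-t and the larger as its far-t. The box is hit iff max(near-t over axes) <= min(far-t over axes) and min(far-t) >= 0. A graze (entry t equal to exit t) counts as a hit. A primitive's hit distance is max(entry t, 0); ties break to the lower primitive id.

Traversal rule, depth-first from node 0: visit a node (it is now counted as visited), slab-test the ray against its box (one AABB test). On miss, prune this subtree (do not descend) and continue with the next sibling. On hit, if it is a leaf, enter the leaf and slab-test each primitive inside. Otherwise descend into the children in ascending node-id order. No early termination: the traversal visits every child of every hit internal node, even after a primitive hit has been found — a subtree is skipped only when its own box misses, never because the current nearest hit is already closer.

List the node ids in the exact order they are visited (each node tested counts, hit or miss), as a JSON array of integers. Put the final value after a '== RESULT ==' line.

Walk:
N0 x:[55/3,26] y:[16,57] z:[13,34] -> hit [55/3,26], descend [5, 20]
  N5 x:[19,26] y:[17,50] z:[13,22] -> hit [19,22], descend [11, 18]
    N11 x:[19,74/3] y:[17,35] z:[13,22] -> hit [19,22], descend [13, 17]
      N13 x:[68/3,74/3] y:[30,35] z:[39/2,22] -> miss, prune
      N17 x:[19,24] y:[17,28] z:[13,39/2] -> hit [19,39/2], descend [4, 15]
        N4 x:[71/3,24] y:[23,28] z:[13,16] -> miss, prune
        N15 x:[19,20] y:[17,21] z:[33/2,39/2] -> hit [19,39/2] leaf, test {P5@t=19}
    N18 x:[59/3,26] y:[40,50] z:[16,19] -> miss, prune
  N20 x:[55/3,76/3] y:[16,57] z:[41/2,34] -> hit [41/2,76/3], descend [3, 19]
    N3 x:[64/3,76/3] y:[39,57] z:[41/2,34] -> miss, prune
    N19 x:[55/3,61/3] y:[16,35] z:[22,63/2] -> miss, prune

11 AABB tests over nodes [0, 5, 11, 13, 17, 4, 15, 18, 20, 3, 19]; 1 leaf entered; closest P5.

== RESULT ==
[0, 5, 11, 13, 17, 4, 15, 18, 20, 3, 19]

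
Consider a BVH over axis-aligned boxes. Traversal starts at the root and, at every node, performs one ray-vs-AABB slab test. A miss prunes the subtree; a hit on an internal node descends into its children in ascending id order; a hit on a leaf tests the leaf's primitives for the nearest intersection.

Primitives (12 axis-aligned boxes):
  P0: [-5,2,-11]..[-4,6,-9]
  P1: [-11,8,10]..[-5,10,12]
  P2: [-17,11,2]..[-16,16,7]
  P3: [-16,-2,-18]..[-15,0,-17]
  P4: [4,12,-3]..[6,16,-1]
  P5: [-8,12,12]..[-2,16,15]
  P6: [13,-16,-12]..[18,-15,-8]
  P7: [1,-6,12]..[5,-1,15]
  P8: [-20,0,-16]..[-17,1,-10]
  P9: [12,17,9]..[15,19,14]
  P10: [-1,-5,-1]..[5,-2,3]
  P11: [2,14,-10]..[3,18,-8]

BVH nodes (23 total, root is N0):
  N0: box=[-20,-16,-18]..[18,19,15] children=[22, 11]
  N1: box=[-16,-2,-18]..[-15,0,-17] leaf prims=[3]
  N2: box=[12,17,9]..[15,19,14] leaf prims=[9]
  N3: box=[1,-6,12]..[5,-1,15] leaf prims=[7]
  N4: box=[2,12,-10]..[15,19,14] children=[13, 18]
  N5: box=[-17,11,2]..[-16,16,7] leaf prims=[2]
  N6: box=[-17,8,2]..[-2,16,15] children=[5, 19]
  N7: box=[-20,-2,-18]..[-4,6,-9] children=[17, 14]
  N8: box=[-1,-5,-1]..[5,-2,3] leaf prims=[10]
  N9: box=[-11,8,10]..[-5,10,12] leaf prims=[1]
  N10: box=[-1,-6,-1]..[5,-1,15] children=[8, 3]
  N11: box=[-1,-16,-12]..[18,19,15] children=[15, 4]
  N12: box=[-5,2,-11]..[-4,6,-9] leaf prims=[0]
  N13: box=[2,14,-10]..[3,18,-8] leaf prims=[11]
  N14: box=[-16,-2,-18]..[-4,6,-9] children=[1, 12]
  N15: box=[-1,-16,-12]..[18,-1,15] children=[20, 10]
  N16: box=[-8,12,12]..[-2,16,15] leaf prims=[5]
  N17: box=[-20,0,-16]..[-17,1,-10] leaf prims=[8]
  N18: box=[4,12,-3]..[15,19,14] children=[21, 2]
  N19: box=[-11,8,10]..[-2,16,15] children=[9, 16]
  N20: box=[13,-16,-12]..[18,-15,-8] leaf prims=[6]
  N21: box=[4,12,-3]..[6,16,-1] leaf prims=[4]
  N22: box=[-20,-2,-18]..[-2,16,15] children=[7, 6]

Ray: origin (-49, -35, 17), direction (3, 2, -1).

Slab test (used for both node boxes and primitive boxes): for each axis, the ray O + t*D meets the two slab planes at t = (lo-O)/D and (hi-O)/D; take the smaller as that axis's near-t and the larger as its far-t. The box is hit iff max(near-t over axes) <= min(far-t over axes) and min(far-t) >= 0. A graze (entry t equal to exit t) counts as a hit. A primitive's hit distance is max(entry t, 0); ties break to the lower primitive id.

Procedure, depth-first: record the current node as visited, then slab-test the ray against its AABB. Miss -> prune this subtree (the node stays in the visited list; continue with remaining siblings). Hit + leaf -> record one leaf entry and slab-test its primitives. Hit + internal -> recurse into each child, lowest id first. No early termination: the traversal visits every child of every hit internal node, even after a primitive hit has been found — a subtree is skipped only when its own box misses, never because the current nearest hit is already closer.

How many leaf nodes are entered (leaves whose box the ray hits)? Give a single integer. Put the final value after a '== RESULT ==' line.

Walk:
N0 x:[29/3,67/3] y:[19/2,27] z:[2,35] -> hit [29/3,67/3], descend [11, 22]
  N11 x:[16,67/3] y:[19/2,27] z:[2,29] -> hit [16,67/3], descend [4, 15]
    N4 x:[17,64/3] y:[47/2,27] z:[3,27] -> miss, prune
    N15 x:[16,67/3] y:[19/2,17] z:[2,29] -> hit [16,17], descend [10, 20]
      N10 x:[16,18] y:[29/2,17] z:[2,18] -> hit [16,17], descend [3, 8]
        N3 x:[50/3,18] y:[29/2,17] z:[2,5] -> miss, prune
        N8 x:[16,18] y:[15,33/2] z:[14,18] -> hit [16,33/2] leaf, test {P10@t=16}
      N20 x:[62/3,67/3] y:[19/2,10] z:[25,29] -> miss, prune
  N22 x:[29/3,47/3] y:[33/2,51/2] z:[2,35] -> miss, prune

9 AABB tests over nodes [0, 11, 4, 15, 10, 3, 8, 20, 22]; 1 leaf entered; closest P10.

== RESULT ==
1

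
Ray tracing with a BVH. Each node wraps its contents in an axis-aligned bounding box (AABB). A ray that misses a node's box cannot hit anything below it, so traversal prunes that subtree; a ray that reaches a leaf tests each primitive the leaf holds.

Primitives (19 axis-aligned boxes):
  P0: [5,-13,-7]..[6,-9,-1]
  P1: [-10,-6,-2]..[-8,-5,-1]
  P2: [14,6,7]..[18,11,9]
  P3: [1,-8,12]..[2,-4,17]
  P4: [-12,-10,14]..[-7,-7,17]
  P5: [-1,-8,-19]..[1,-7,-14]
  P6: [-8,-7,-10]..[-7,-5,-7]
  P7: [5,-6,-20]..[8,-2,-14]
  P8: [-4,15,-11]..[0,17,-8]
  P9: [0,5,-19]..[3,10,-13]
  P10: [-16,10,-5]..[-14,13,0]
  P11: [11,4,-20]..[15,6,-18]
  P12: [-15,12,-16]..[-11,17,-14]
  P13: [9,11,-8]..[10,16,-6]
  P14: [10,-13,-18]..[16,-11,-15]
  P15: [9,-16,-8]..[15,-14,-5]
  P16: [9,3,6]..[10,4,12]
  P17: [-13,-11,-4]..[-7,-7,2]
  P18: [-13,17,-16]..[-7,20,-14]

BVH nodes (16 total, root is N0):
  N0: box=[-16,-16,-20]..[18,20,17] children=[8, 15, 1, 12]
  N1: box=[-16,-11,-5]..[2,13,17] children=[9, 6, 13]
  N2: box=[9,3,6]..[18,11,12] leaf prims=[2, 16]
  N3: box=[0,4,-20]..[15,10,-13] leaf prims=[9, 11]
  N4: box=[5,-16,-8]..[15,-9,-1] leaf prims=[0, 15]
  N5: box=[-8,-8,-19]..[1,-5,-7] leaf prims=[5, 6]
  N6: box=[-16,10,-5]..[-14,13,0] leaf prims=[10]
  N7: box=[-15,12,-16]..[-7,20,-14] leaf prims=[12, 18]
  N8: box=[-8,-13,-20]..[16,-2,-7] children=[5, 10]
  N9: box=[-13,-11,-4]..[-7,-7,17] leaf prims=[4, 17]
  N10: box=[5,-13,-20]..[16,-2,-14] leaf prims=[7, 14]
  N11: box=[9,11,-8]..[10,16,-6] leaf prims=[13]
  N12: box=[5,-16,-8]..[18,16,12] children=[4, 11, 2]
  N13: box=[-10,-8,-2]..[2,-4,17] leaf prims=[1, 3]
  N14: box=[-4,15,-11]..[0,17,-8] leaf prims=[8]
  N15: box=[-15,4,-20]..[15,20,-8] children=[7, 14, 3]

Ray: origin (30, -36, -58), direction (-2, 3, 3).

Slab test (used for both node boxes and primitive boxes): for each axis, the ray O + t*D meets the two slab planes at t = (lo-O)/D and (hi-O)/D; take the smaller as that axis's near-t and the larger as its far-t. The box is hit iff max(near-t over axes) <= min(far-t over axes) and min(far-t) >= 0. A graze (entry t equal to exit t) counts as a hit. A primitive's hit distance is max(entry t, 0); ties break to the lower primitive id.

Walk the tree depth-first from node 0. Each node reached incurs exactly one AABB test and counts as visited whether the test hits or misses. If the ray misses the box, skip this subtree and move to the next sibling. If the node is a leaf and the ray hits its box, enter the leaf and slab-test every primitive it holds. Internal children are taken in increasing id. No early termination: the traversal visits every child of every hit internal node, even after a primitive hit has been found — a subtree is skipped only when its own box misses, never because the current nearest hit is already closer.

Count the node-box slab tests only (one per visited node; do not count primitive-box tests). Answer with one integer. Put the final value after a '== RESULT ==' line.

Walk:
N0 x:[6,23] y:[20/3,56/3] z:[38/3,25] -> hit [38/3,56/3], descend [1, 8, 12, 15]
  N1 x:[14,23] y:[25/3,49/3] z:[53/3,25] -> miss, prune
  N8 x:[7,19] y:[23/3,34/3] z:[38/3,17] -> miss, prune
  N12 x:[6,25/2] y:[20/3,52/3] z:[50/3,70/3] -> miss, prune
  N15 x:[15/2,45/2] y:[40/3,56/3] z:[38/3,50/3] -> hit [40/3,50/3], descend [3, 7, 14]
    N3 x:[15/2,15] y:[40/3,46/3] z:[38/3,15] -> hit [40/3,15] leaf, test {P9@t=41/3, P11(miss)}
    N7 x:[37/2,45/2] y:[16,56/3] z:[14,44/3] -> miss, prune
    N14 x:[15,17] y:[17,53/3] z:[47/3,50/3] -> miss, prune

order=[0, 1, 8, 12, 15, 3, 7, 14]  |boxes|=8  |leaves|=1  hit=P9

== RESULT ==
8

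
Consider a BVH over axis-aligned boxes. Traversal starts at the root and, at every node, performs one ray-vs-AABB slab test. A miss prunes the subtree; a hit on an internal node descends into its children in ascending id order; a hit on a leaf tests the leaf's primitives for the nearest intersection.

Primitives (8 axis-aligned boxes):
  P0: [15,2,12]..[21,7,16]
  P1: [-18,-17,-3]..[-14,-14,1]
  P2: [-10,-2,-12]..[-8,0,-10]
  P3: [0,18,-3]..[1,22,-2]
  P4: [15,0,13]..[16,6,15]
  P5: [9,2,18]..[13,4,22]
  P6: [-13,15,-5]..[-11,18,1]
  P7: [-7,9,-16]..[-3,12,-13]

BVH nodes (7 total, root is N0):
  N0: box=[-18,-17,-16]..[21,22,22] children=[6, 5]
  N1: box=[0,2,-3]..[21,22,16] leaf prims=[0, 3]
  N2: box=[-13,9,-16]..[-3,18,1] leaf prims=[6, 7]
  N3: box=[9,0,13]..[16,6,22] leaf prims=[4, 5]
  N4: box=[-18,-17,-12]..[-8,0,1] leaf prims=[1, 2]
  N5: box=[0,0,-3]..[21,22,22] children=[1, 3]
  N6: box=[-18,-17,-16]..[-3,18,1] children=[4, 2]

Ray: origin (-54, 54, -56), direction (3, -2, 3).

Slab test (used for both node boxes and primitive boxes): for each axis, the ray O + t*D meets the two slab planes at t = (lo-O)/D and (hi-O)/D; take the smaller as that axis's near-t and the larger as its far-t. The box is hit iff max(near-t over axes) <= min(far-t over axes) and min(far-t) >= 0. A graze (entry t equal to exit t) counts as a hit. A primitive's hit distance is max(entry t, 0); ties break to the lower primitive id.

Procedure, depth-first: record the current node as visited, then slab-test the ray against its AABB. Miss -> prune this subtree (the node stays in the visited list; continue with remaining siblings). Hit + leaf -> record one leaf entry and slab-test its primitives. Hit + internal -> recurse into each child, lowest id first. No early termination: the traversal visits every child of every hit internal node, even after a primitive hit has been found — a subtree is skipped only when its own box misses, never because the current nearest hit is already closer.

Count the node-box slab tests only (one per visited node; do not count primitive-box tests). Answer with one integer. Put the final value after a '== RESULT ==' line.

Traverse from the root:
N0 x:[12,25] y:[16,71/2] z:[40/3,26] -> hit [16,25], descend [5, 6]
  N5 x:[18,25] y:[16,27] z:[53/3,26] -> hit [18,25], descend [1, 3]
    N1 x:[18,25] y:[16,26] z:[53/3,24] -> hit [18,24] leaf, test {P0@t=47/2, P3@t=18}
    N3 x:[21,70/3] y:[24,27] z:[23,26] -> miss, prune
  N6 x:[12,17] y:[18,71/2] z:[40/3,19] -> miss, prune

order=[0, 5, 1, 3, 6]  |boxes|=5  |leaves|=1  hit=P3

== RESULT ==
5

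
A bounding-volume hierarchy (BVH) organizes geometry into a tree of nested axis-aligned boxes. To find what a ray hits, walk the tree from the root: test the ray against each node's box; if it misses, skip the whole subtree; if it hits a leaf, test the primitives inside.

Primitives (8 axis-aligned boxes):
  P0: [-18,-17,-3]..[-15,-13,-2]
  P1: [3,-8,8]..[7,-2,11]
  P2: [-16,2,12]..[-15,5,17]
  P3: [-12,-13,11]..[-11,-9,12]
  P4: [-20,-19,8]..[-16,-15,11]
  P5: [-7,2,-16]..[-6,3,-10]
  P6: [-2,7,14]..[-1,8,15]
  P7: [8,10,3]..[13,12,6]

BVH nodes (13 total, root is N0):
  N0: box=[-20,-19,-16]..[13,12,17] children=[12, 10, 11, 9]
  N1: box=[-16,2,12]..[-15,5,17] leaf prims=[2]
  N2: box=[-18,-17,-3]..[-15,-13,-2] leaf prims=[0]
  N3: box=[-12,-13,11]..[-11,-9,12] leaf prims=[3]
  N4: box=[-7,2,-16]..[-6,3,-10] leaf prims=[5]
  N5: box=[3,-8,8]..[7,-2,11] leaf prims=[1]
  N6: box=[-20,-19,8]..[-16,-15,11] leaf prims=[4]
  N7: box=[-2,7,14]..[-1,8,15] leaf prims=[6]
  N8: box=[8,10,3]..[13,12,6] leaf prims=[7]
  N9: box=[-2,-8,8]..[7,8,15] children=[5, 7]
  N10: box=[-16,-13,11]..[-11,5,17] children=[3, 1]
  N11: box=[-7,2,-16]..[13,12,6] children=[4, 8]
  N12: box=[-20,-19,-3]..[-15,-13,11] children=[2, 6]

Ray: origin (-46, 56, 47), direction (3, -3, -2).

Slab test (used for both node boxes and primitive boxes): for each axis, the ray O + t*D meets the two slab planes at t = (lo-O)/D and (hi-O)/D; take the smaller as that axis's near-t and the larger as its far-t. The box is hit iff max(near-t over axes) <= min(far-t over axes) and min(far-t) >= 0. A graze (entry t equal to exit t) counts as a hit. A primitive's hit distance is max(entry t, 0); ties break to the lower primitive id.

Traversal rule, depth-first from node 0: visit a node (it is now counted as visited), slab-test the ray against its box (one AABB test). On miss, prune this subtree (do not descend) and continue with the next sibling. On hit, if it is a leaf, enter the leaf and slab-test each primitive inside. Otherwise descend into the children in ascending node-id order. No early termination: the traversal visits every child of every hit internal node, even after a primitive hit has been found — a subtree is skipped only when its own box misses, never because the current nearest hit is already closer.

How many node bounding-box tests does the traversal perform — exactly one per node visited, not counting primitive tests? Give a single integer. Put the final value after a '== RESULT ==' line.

Walk:
N0 x:[26/3,59/3] y:[44/3,25] z:[15,63/2] -> hit [15,59/3], descend [9, 10, 11, 12]
  N9 x:[44/3,53/3] y:[16,64/3] z:[16,39/2] -> hit [16,53/3], descend [5, 7]
    N5 x:[49/3,53/3] y:[58/3,64/3] z:[18,39/2] -> miss, prune
    N7 x:[44/3,15] y:[16,49/3] z:[16,33/2] -> miss, prune
  N10 x:[10,35/3] y:[17,23] z:[15,18] -> miss, prune
  N11 x:[13,59/3] y:[44/3,18] z:[41/2,63/2] -> miss, prune
  N12 x:[26/3,31/3] y:[23,25] z:[18,25] -> miss, prune

7 AABB tests over nodes [0, 9, 5, 7, 10, 11, 12]; 0 leaves entered; closest miss.

== RESULT ==
7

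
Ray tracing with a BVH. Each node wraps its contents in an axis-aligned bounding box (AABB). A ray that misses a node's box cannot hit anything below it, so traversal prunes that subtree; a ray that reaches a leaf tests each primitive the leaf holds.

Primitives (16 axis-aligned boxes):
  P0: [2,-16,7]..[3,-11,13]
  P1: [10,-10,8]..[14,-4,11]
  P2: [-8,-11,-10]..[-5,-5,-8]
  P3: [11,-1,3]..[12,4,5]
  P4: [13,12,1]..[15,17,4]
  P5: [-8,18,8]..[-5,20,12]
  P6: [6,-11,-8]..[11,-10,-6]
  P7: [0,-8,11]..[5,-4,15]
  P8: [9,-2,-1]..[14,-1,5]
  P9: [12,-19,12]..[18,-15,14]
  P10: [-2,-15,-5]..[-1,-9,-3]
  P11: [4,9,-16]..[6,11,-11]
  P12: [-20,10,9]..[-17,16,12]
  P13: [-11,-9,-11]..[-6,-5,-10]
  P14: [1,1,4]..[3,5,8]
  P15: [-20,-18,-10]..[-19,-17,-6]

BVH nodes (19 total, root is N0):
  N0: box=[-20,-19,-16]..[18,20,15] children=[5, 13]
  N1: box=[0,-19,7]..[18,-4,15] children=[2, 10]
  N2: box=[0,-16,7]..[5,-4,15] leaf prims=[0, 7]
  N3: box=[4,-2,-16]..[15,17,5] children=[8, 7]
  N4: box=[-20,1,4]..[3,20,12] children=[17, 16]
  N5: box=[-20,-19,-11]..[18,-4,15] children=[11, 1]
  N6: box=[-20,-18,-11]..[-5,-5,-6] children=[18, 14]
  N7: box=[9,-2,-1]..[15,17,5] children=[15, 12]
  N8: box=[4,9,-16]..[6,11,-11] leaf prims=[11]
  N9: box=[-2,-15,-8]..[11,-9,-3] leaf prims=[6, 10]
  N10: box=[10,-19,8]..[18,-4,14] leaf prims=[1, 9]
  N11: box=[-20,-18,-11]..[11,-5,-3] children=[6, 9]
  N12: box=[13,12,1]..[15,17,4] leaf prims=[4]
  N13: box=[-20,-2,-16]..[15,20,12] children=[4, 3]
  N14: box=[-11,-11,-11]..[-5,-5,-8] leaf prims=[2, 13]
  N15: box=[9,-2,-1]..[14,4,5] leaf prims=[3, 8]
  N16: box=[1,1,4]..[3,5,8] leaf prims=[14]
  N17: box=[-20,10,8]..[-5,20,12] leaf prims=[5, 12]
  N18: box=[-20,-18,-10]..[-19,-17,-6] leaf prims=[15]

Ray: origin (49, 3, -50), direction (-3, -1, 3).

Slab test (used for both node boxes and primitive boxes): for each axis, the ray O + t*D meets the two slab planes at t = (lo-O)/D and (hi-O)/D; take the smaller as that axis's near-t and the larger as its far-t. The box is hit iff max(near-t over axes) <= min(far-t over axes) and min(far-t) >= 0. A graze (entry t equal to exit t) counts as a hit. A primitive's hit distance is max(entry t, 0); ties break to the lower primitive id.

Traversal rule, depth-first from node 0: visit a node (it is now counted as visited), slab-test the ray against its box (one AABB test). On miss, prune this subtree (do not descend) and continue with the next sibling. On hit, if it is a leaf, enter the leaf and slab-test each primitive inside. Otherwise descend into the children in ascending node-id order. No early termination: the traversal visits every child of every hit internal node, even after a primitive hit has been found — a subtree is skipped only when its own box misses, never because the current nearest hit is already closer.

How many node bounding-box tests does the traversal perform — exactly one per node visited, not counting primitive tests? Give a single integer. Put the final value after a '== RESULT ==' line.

Trace the traversal:
N0 x:[31/3,23] y:[-17,22] z:[34/3,65/3] -> hit [34/3,65/3], descend [5, 13]
  N5 x:[31/3,23] y:[7,22] z:[13,65/3] -> hit [13,65/3], descend [1, 11]
    N1 x:[31/3,49/3] y:[7,22] z:[19,65/3] -> miss, prune
    N11 x:[38/3,23] y:[8,21] z:[13,47/3] -> hit [13,47/3], descend [6, 9]
      N6 x:[18,23] y:[8,21] z:[13,44/3] -> miss, prune
      N9 x:[38/3,17] y:[12,18] z:[14,47/3] -> hit [14,47/3] leaf, test {P6@t=14, P10(miss)}
  N13 x:[34/3,23] y:[-17,5] z:[34/3,62/3] -> miss, prune

Visited [0, 5, 1, 11, 6, 9, 13]. Tests: 7 box, 1 leaf. Nearest: P6.

== RESULT ==
7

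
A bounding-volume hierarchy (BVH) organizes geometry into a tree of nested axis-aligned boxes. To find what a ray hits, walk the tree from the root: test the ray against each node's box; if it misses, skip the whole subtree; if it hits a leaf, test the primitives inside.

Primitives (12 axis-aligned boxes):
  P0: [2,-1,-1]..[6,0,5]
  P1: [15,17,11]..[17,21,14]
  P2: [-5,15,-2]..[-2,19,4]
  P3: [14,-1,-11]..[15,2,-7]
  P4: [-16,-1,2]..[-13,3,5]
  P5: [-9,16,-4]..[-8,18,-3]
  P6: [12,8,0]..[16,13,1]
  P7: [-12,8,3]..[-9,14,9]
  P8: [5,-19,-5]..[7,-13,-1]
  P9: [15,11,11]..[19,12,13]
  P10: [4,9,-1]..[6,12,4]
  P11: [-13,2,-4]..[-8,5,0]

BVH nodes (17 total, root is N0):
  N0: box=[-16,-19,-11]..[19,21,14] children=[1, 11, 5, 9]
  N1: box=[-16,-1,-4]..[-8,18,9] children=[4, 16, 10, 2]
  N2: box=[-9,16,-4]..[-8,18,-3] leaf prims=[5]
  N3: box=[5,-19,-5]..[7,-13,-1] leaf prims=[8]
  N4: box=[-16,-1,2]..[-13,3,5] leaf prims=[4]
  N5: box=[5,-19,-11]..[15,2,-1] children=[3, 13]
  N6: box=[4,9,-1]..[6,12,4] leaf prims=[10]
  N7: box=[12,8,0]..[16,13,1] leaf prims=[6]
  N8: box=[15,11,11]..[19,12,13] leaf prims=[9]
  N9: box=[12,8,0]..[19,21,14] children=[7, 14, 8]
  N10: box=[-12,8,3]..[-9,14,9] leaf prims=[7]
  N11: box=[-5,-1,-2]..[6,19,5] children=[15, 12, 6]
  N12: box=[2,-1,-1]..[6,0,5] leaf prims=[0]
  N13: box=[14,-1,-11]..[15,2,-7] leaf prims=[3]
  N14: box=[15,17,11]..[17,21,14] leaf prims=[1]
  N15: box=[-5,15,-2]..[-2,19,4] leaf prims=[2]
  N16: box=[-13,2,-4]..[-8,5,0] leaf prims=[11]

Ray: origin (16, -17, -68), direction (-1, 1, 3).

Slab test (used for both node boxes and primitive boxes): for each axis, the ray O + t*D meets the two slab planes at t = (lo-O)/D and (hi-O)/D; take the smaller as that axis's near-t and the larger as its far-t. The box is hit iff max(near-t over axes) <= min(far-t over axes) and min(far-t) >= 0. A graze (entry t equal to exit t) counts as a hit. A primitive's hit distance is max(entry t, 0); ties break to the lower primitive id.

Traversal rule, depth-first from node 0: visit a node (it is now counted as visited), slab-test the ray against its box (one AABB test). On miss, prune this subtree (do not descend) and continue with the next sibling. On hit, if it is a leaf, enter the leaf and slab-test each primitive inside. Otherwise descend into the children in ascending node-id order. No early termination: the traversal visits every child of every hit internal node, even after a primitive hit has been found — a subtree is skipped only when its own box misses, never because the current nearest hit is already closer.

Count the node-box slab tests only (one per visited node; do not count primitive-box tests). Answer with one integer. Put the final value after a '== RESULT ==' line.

Traverse from the root:
N0 x:[-3,32] y:[-2,38] z:[19,82/3] -> hit [19,82/3], descend [1, 5, 9, 11]
  N1 x:[24,32] y:[16,35] z:[64/3,77/3] -> hit [24,77/3], descend [2, 4, 10, 16]
    N2 x:[24,25] y:[33,35] z:[64/3,65/3] -> miss, prune
    N4 x:[29,32] y:[16,20] z:[70/3,73/3] -> miss, prune
    N10 x:[25,28] y:[25,31] z:[71/3,77/3] -> hit [25,77/3] leaf, test {P7@t=25}
    N16 x:[24,29] y:[19,22] z:[64/3,68/3] -> miss, prune
  N5 x:[1,11] y:[-2,19] z:[19,67/3] -> miss, prune
  N9 x:[-3,4] y:[25,38] z:[68/3,82/3] -> miss, prune
  N11 x:[10,21] y:[16,36] z:[22,73/3] -> miss, prune

9 AABB tests over nodes [0, 1, 2, 4, 10, 16, 5, 9, 11]; 1 leaf entered; closest P7.

== RESULT ==
9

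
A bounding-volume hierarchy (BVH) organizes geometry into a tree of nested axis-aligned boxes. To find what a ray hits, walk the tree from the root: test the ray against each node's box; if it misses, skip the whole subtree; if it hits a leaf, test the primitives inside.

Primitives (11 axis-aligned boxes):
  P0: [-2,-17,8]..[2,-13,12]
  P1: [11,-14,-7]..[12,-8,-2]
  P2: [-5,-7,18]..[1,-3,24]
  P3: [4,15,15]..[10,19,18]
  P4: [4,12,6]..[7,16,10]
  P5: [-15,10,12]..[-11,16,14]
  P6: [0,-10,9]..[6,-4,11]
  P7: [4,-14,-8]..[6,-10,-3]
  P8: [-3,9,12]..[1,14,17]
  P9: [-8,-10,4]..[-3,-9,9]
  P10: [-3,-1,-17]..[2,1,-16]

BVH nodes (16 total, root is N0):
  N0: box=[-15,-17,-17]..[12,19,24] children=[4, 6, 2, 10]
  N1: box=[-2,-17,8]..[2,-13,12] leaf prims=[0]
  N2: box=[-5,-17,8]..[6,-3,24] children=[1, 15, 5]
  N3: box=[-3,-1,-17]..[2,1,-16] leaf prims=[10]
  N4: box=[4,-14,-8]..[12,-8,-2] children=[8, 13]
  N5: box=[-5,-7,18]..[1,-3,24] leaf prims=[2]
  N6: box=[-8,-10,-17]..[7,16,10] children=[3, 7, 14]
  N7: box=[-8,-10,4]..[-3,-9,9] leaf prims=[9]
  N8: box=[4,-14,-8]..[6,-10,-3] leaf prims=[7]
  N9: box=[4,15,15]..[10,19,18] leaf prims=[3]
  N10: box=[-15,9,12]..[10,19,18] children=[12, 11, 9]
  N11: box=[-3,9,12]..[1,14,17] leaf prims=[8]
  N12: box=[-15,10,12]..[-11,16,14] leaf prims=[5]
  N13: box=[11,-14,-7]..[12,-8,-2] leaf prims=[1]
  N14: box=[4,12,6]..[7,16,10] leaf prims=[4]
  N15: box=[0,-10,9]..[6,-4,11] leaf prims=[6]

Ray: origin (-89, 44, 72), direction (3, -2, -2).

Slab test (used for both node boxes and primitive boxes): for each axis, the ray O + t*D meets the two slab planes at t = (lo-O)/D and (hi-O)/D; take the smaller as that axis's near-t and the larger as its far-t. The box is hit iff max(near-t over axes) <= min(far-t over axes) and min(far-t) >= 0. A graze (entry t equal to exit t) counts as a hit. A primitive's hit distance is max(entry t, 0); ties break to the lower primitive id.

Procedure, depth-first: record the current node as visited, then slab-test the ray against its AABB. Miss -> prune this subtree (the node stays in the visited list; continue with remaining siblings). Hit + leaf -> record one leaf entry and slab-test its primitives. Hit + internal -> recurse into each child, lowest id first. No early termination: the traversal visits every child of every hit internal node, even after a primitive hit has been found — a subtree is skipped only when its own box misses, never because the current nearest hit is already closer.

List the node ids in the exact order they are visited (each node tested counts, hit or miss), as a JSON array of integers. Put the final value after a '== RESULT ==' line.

Walk:
N0 x:[74/3,101/3] y:[25/2,61/2] z:[24,89/2] -> hit [74/3,61/2], descend [2, 4, 6, 10]
  N2 x:[28,95/3] y:[47/2,61/2] z:[24,32] -> hit [28,61/2], descend [1, 5, 15]
    N1 x:[29,91/3] y:[57/2,61/2] z:[30,32] -> hit [30,91/3] leaf, test {P0@t=30}
    N5 x:[28,30] y:[47/2,51/2] z:[24,27] -> miss, prune
    N15 x:[89/3,95/3] y:[24,27] z:[61/2,63/2] -> miss, prune
  N4 x:[31,101/3] y:[26,29] z:[37,40] -> miss, prune
  N6 x:[27,32] y:[14,27] z:[31,89/2] -> miss, prune
  N10 x:[74/3,33] y:[25/2,35/2] z:[27,30] -> miss, prune

Visited [0, 2, 1, 5, 15, 4, 6, 10]. Tests: 8 box, 1 leaf. Nearest: P0.

== RESULT ==
[0, 2, 1, 5, 15, 4, 6, 10]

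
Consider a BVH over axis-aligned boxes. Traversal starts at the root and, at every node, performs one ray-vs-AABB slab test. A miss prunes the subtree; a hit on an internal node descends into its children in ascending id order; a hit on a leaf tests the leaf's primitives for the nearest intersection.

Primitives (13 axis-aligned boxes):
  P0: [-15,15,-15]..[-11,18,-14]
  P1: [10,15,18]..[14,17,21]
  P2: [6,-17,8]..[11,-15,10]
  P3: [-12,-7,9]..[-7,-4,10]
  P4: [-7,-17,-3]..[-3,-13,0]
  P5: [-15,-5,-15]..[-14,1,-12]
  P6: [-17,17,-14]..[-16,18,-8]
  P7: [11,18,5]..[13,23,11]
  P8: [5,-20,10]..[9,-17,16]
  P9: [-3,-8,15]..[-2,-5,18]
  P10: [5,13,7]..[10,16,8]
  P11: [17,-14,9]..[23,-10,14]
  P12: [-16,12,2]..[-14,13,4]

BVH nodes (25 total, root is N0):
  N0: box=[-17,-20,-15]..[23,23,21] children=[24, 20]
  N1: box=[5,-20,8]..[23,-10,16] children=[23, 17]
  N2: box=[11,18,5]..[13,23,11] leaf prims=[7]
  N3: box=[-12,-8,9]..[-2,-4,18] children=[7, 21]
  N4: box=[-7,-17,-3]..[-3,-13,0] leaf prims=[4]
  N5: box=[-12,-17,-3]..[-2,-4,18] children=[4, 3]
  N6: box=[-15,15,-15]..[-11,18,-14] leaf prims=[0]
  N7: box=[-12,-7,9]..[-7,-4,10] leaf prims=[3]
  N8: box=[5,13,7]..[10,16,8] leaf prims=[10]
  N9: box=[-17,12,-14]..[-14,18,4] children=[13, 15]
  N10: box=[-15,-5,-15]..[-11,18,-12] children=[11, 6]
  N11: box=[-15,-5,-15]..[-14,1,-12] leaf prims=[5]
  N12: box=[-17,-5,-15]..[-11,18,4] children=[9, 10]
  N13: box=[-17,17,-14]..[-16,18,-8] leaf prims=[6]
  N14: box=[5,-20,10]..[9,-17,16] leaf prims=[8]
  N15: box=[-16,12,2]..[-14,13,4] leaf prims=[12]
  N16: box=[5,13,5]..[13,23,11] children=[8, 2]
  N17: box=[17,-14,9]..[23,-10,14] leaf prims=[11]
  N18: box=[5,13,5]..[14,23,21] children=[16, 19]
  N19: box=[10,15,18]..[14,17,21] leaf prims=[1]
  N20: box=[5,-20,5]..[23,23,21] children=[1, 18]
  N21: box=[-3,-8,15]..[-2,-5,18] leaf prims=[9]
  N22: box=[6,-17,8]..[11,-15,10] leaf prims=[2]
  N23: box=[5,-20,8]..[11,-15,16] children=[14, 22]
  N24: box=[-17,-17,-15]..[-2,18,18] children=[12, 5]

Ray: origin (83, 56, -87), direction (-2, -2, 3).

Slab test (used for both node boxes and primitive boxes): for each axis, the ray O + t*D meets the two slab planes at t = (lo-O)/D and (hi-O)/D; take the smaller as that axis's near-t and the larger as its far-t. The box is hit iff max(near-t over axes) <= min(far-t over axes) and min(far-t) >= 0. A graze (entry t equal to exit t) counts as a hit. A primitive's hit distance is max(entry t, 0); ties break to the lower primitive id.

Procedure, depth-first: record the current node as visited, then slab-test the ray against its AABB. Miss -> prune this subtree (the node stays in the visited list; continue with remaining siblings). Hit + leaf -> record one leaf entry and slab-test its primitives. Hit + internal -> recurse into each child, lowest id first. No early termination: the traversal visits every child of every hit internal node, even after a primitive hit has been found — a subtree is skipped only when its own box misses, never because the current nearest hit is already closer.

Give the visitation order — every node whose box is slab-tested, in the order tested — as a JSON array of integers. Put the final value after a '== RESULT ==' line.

Walk:
N0 x:[30,50] y:[33/2,38] z:[24,36] -> hit [30,36], descend [20, 24]
  N20 x:[30,39] y:[33/2,38] z:[92/3,36] -> hit [92/3,36], descend [1, 18]
    N1 x:[30,39] y:[33,38] z:[95/3,103/3] -> hit [33,103/3], descend [17, 23]
      N17 x:[30,33] y:[33,35] z:[32,101/3] -> hit [33,33] leaf, test {P11@t=33}
      N23 x:[36,39] y:[71/2,38] z:[95/3,103/3] -> miss, prune
    N18 x:[69/2,39] y:[33/2,43/2] z:[92/3,36] -> miss, prune
  N24 x:[85/2,50] y:[19,73/2] z:[24,35] -> miss, prune

Summary -> nodes [0, 20, 1, 17, 23, 18, 24]; box-tests=7; leaf-entries=1; first=P11

== RESULT ==
[0, 20, 1, 17, 23, 18, 24]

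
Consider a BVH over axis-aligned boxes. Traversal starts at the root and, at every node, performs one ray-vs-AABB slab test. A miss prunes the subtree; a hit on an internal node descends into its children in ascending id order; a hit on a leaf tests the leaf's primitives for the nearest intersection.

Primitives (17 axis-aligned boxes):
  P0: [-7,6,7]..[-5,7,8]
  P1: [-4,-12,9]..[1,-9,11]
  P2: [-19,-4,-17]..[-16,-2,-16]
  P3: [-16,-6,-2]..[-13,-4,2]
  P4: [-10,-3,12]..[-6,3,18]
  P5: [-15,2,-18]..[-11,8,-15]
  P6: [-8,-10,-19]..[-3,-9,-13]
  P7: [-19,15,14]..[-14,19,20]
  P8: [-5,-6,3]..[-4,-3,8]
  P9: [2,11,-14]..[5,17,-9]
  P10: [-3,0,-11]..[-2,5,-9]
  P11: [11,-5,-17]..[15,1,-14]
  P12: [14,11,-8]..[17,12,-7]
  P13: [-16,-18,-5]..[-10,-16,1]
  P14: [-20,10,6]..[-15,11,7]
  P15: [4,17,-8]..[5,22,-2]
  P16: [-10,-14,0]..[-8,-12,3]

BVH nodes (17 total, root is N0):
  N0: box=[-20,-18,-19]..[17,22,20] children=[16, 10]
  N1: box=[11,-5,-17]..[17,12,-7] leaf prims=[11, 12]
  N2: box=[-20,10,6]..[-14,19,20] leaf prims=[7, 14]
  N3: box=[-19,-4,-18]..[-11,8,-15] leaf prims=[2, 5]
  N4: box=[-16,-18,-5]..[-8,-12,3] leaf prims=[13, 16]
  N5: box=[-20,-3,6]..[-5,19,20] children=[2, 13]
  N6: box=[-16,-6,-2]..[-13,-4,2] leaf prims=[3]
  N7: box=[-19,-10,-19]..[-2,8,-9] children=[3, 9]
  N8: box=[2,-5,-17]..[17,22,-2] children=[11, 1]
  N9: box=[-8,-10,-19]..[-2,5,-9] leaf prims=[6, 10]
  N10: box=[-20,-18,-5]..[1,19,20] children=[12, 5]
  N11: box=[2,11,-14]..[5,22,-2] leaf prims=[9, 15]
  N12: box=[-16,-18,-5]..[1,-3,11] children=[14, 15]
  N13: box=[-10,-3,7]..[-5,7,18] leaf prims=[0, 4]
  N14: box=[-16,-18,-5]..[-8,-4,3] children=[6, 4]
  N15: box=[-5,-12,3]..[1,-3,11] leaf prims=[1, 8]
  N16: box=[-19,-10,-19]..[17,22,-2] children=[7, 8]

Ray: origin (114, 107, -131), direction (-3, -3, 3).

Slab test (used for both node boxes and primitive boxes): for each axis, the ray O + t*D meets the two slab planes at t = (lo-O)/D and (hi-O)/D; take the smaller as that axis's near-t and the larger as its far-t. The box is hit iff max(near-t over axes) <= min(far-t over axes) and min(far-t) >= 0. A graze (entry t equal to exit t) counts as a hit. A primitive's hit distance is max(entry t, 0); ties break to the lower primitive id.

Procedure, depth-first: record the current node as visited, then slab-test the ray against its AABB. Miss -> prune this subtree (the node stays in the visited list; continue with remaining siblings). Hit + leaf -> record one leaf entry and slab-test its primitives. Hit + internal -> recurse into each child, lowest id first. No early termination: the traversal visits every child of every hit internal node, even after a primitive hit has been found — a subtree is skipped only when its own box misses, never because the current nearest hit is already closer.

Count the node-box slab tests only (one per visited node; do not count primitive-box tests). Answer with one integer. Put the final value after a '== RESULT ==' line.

Walk:
N0 x:[97/3,134/3] y:[85/3,125/3] z:[112/3,151/3] -> hit [112/3,125/3], descend [10, 16]
  N10 x:[113/3,134/3] y:[88/3,125/3] z:[42,151/3] -> miss, prune
  N16 x:[97/3,133/3] y:[85/3,39] z:[112/3,43] -> hit [112/3,39], descend [7, 8]
    N7 x:[116/3,133/3] y:[33,39] z:[112/3,122/3] -> hit [116/3,39], descend [3, 9]
      N3 x:[125/3,133/3] y:[33,37] z:[113/3,116/3] -> miss, prune
      N9 x:[116/3,122/3] y:[34,39] z:[112/3,122/3] -> hit [116/3,39] leaf, test {P6@t=39, P10(miss)}
    N8 x:[97/3,112/3] y:[85/3,112/3] z:[38,43] -> miss, prune

7 AABB tests over nodes [0, 10, 16, 7, 3, 9, 8]; 1 leaf entered; closest P6.

== RESULT ==
7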